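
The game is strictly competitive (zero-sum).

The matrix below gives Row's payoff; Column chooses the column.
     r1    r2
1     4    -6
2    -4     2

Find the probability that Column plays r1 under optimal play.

1/2

Row minima are -6 and -4, so Row's maximin is -4; column maxima are 4 and 2, so Column's minimax is 2. These differ, so the equilibrium is in mixed strategies.
Let Column play r1 with probability q. Row is indifferent when 4q − 6(1−q) = −4q + 2(1−q), giving q = 1/2.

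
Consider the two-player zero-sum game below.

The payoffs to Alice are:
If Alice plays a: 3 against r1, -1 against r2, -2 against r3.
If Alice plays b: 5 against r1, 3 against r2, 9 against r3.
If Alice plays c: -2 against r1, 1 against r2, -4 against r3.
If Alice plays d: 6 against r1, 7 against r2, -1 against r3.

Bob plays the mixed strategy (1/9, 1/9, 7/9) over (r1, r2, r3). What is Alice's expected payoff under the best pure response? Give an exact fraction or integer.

a: (3)·(1/9) + (-1)·(1/9) + (-2)·(7/9) = -4/3.
b: (5)·(1/9) + (3)·(1/9) + (9)·(7/9) = 71/9.
c: (-2)·(1/9) + (1)·(1/9) + (-4)·(7/9) = -29/9.
d: (6)·(1/9) + (7)·(1/9) + (-1)·(7/9) = 2/3.
The best pure response is b with expected payoff 71/9.

71/9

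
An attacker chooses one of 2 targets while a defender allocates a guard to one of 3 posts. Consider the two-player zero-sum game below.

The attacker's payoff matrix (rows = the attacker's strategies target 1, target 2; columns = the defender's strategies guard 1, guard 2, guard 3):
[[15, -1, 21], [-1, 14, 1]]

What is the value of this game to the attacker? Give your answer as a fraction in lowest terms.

209/31

Column guard 3 is strictly dominated by guard 1 for the defender (it gives the attacker more in every row).
The remaining 2×2 game on (target 1, target 2) × (guard 1, guard 2) has no saddle point. Let the attacker play target 1 with probability p; indifference gives 15p − (1−p) = −p + 14(1−p), so p = 15/31.
Similarly the defender's optimal q on guard 1 is 15/31, and the value is 15·(15/31) + (-1)·(16/31) = 209/31.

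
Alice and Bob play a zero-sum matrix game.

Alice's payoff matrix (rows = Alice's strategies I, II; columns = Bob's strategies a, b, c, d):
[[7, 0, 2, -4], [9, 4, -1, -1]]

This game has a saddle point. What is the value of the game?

Row minima: -4, -1 → Alice's maximin is -1.
Column maxima: 9, 4, 2, -1 → Bob's minimax is -1.
They coincide at (II, d), so the value is -1.

-1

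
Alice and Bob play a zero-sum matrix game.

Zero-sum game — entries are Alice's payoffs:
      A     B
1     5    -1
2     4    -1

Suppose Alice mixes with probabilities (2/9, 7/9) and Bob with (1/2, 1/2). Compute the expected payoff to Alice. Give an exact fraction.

29/18

Against (1/2, 1/2), each row's expected payoff is 1: 2; 2: 3/2.
Taking the (2/9, 7/9)-weighted average: (2/9)·(2) + (7/9)·(3/2) = 29/18.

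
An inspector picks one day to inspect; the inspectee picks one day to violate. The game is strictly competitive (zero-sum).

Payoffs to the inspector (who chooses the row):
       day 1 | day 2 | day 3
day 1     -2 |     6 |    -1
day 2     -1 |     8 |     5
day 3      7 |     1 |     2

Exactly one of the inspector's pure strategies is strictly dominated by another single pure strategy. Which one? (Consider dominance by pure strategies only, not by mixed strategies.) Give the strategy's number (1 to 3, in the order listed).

1

Compare day 1 with day 2: -1 > -2, 8 > 6, 5 > -1.
So day 2 strictly dominates day 1 for the inspector; day 1 is strictly dominated.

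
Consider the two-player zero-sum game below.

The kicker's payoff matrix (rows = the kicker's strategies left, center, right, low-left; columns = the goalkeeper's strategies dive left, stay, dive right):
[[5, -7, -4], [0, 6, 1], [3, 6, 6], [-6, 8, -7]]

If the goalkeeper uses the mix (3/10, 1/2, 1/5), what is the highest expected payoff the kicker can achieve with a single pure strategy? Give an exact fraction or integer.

51/10

left: (5)·(3/10) + (-7)·(1/2) + (-4)·(1/5) = -14/5.
center: (0)·(3/10) + (6)·(1/2) + (1)·(1/5) = 16/5.
right: (3)·(3/10) + (6)·(1/2) + (6)·(1/5) = 51/10.
low-left: (-6)·(3/10) + (8)·(1/2) + (-7)·(1/5) = 4/5.
The best pure response is right with expected payoff 51/10.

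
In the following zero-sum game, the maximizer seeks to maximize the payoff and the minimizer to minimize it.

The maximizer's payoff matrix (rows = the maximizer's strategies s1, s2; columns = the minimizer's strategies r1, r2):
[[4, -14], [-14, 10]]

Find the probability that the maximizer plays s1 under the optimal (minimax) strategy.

4/7

Row minima are -14 and -14, so the maximizer's maximin is -14; column maxima are 4 and 10, so the minimizer's minimax is 4. These differ, so the equilibrium is in mixed strategies.
Let the maximizer play s1 with probability p. The minimizer is indifferent when 4p − 14(1−p) = −14p + 10(1−p), giving p = 4/7.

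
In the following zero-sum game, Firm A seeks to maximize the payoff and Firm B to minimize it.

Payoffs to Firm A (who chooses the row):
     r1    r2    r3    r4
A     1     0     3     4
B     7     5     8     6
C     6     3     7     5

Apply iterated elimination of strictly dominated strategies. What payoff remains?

Row A is strictly dominated by row B (7>1, 5>0, 8>3, 6>4); eliminate A.
Row C is strictly dominated by row B (7>6, 5>3, 8>7, 6>5); eliminate C.
Column r4 is strictly dominated by r2 for Firm B (5<6); eliminate r4.
Column r3 is strictly dominated by r1 for Firm B (7<8); eliminate r3.
Column r1 is strictly dominated by r2 for Firm B (5<7); eliminate r1.
Only (B, r2) remains, with payoff 5.

5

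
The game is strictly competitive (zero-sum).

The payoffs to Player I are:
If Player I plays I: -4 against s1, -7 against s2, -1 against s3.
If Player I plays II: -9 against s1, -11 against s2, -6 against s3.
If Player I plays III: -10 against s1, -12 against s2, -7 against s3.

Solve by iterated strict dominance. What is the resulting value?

Column s3 is strictly dominated by s1 for Player II (-4<-1, -9<-6, -10<-7); eliminate s3.
Row III is strictly dominated by row I (-4>-10, -7>-12); eliminate III.
Column s1 is strictly dominated by s2 for Player II (-7<-4, -11<-9); eliminate s1.
Row II is strictly dominated by row I (-7>-11); eliminate II.
Only (I, s2) remains, with payoff -7.

-7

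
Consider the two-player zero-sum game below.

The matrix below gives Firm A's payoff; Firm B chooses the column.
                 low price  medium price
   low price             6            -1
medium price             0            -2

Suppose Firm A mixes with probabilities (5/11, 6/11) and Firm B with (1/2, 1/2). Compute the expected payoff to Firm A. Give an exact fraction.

Against (1/2, 1/2), each row's expected payoff is low price: 5/2; medium price: -1.
Taking the (5/11, 6/11)-weighted average: (5/11)·(5/2) + (6/11)·(-1) = 13/22.

13/22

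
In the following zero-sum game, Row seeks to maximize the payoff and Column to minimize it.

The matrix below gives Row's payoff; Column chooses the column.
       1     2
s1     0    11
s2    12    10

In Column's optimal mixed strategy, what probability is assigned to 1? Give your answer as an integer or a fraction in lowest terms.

1/13

Row minima are 0 and 10, so Row's maximin is 10; column maxima are 12 and 11, so Column's minimax is 11. These differ, so the equilibrium is in mixed strategies.
Let Column play 1 with probability q. Row is indifferent when 11(1−q) = 12q + 10(1−q), giving q = 1/13.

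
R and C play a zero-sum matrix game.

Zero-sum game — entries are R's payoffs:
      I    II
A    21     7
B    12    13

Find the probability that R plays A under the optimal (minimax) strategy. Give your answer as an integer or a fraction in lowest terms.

1/15

Row minima are 7 and 12, so R's maximin is 12; column maxima are 21 and 13, so C's minimax is 13. These differ, so the equilibrium is in mixed strategies.
Let R play A with probability p. C is indifferent when 21p + 12(1−p) = 7p + 13(1−p), giving p = 1/15.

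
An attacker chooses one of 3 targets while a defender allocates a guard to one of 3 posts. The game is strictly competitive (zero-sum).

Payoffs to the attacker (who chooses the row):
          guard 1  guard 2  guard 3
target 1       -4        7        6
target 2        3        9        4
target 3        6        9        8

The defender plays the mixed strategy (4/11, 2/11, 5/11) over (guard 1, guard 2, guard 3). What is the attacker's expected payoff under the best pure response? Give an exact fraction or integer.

target 1: (-4)·(4/11) + (7)·(2/11) + (6)·(5/11) = 28/11.
target 2: (3)·(4/11) + (9)·(2/11) + (4)·(5/11) = 50/11.
target 3: (6)·(4/11) + (9)·(2/11) + (8)·(5/11) = 82/11.
The best pure response is target 3 with expected payoff 82/11.

82/11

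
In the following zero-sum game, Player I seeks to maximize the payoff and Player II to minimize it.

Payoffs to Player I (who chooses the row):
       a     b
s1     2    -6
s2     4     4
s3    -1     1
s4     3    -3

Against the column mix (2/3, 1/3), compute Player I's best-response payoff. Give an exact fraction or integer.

4

s1: (2)·(2/3) + (-6)·(1/3) = -2/3.
s2: (4)·(2/3) + (4)·(1/3) = 4.
s3: (-1)·(2/3) + (1)·(1/3) = -1/3.
s4: (3)·(2/3) + (-3)·(1/3) = 1.
The best pure response is s2 with expected payoff 4.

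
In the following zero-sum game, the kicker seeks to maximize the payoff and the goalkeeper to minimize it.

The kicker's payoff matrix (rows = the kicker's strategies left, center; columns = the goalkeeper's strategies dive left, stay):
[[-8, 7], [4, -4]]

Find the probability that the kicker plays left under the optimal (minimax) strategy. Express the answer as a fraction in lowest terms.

8/23

Row minima are -8 and -4, so the kicker's maximin is -4; column maxima are 4 and 7, so the goalkeeper's minimax is 4. These differ, so the equilibrium is in mixed strategies.
Let the kicker play left with probability p. The goalkeeper is indifferent when −8p + 4(1−p) = 7p − 4(1−p), giving p = 8/23.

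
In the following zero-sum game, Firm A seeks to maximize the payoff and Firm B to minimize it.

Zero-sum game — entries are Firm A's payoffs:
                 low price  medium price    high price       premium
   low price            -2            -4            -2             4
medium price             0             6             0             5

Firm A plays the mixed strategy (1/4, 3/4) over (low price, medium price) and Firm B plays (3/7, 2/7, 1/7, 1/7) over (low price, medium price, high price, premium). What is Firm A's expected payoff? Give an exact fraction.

Against (3/7, 2/7, 1/7, 1/7), each row's expected payoff is low price: -12/7; medium price: 17/7.
Taking the (1/4, 3/4)-weighted average: (1/4)·(-12/7) + (3/4)·(17/7) = 39/28.

39/28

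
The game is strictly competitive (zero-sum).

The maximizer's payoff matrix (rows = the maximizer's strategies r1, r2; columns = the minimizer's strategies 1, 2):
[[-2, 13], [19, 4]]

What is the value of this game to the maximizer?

Row minima are -2 and 4, so the maximizer's maximin is 4; column maxima are 19 and 13, so the minimizer's minimax is 13. These differ, so the equilibrium is in mixed strategies.
Let the maximizer play r1 with probability p. The minimizer is indifferent when −2p + 19(1−p) = 13p + 4(1−p), giving p = 1/2.
Let the minimizer play 1 with probability q. The maximizer is indifferent when −2q + 13(1−q) = 19q + 4(1−q), giving q = 3/10.
The value is -2·(3/10) + (13)·(7/10) = 17/2.

17/2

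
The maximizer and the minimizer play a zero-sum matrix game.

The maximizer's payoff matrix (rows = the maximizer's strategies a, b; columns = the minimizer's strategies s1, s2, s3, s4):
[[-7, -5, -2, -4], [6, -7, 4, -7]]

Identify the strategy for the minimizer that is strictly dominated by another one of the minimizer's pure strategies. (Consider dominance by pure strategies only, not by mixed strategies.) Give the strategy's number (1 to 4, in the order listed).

The minimizer prefers columns that give the maximizer less. Compare s3 with s2: -5 < -2, -7 < 4.
So s2 strictly dominates s3 for the minimizer; s3 is strictly dominated.

3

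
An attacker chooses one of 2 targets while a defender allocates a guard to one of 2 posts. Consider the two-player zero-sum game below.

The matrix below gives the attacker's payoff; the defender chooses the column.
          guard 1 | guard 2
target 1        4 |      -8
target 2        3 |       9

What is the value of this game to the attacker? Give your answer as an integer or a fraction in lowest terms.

10/3

Row minima are -8 and 3, so the attacker's maximin is 3; column maxima are 4 and 9, so the defender's minimax is 4. These differ, so the equilibrium is in mixed strategies.
Let the attacker play target 1 with probability p. The defender is indifferent when 4p + 3(1−p) = −8p + 9(1−p), giving p = 1/3.
Let the defender play guard 1 with probability q. The attacker is indifferent when 4q − 8(1−q) = 3q + 9(1−q), giving q = 17/18.
The value is 4·(17/18) + (-8)·(1/18) = 10/3.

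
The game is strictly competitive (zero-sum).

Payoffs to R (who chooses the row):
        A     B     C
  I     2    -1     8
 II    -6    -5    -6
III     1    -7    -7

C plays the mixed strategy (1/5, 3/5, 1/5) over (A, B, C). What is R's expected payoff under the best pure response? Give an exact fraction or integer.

7/5

I: (2)·(1/5) + (-1)·(3/5) + (8)·(1/5) = 7/5.
II: (-6)·(1/5) + (-5)·(3/5) + (-6)·(1/5) = -27/5.
III: (1)·(1/5) + (-7)·(3/5) + (-7)·(1/5) = -27/5.
The best pure response is I with expected payoff 7/5.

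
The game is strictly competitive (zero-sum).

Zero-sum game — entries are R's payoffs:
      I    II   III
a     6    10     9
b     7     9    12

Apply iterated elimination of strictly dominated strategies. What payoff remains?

7

Column III is strictly dominated by I for C (6<9, 7<12); eliminate III.
Column II is strictly dominated by I for C (6<10, 7<9); eliminate II.
Row a is strictly dominated by row b (7>6); eliminate a.
Only (b, I) remains, with payoff 7.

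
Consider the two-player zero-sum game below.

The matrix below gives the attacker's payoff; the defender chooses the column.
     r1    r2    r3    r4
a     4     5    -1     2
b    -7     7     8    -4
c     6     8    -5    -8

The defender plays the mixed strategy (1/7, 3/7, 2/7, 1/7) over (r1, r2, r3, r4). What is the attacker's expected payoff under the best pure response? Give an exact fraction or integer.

a: (4)·(1/7) + (5)·(3/7) + (-1)·(2/7) + (2)·(1/7) = 19/7.
b: (-7)·(1/7) + (7)·(3/7) + (8)·(2/7) + (-4)·(1/7) = 26/7.
c: (6)·(1/7) + (8)·(3/7) + (-5)·(2/7) + (-8)·(1/7) = 12/7.
The best pure response is b with expected payoff 26/7.

26/7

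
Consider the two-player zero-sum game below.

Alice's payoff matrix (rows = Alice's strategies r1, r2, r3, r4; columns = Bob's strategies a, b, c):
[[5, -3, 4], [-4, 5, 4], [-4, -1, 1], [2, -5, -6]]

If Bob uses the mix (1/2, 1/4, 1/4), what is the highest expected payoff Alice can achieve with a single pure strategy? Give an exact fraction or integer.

11/4

r1: (5)·(1/2) + (-3)·(1/4) + (4)·(1/4) = 11/4.
r2: (-4)·(1/2) + (5)·(1/4) + (4)·(1/4) = 1/4.
r3: (-4)·(1/2) + (-1)·(1/4) + (1)·(1/4) = -2.
r4: (2)·(1/2) + (-5)·(1/4) + (-6)·(1/4) = -7/4.
The best pure response is r1 with expected payoff 11/4.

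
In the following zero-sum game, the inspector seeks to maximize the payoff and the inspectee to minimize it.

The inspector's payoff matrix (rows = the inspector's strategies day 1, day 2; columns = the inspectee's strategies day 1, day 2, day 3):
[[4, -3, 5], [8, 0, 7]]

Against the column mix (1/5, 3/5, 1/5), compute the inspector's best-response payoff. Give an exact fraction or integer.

day 1: (4)·(1/5) + (-3)·(3/5) + (5)·(1/5) = 0.
day 2: (8)·(1/5) + (0)·(3/5) + (7)·(1/5) = 3.
The best pure response is day 2 with expected payoff 3.

3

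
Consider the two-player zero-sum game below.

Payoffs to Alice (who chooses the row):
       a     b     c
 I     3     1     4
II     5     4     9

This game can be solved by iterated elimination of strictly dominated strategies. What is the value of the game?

4

Row I is strictly dominated by row II (5>3, 4>1, 9>4); eliminate I.
Column a is strictly dominated by b for Bob (4<5); eliminate a.
Column c is strictly dominated by b for Bob (4<9); eliminate c.
Only (II, b) remains, with payoff 4.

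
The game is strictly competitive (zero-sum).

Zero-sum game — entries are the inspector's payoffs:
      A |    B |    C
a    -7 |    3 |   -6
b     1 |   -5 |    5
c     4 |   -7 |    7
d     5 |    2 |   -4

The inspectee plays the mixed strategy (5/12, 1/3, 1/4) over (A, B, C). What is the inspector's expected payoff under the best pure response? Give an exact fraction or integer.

a: (-7)·(5/12) + (3)·(1/3) + (-6)·(1/4) = -41/12.
b: (1)·(5/12) + (-5)·(1/3) + (5)·(1/4) = 0.
c: (4)·(5/12) + (-7)·(1/3) + (7)·(1/4) = 13/12.
d: (5)·(5/12) + (2)·(1/3) + (-4)·(1/4) = 7/4.
The best pure response is d with expected payoff 7/4.

7/4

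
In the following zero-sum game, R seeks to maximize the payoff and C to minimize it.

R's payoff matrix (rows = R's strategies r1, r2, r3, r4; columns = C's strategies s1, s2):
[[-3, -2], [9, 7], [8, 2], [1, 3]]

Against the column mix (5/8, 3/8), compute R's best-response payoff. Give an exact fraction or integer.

r1: (-3)·(5/8) + (-2)·(3/8) = -21/8.
r2: (9)·(5/8) + (7)·(3/8) = 33/4.
r3: (8)·(5/8) + (2)·(3/8) = 23/4.
r4: (1)·(5/8) + (3)·(3/8) = 7/4.
The best pure response is r2 with expected payoff 33/4.

33/4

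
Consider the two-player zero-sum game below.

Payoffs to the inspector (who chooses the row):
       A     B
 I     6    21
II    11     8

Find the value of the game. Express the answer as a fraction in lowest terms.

Row minima are 6 and 8, so the inspector's maximin is 8; column maxima are 11 and 21, so the inspectee's minimax is 11. These differ, so the equilibrium is in mixed strategies.
Let the inspector play I with probability p. The inspectee is indifferent when 6p + 11(1−p) = 21p + 8(1−p), giving p = 1/6.
Let the inspectee play A with probability q. The inspector is indifferent when 6q + 21(1−q) = 11q + 8(1−q), giving q = 13/18.
The value is 6·(13/18) + (21)·(5/18) = 61/6.

61/6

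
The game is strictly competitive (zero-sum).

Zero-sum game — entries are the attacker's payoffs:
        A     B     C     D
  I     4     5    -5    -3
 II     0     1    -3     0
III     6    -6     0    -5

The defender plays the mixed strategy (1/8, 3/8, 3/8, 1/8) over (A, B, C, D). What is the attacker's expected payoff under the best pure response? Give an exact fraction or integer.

1/8

I: (4)·(1/8) + (5)·(3/8) + (-5)·(3/8) + (-3)·(1/8) = 1/8.
II: (0)·(1/8) + (1)·(3/8) + (-3)·(3/8) + (0)·(1/8) = -3/4.
III: (6)·(1/8) + (-6)·(3/8) + (0)·(3/8) + (-5)·(1/8) = -17/8.
The best pure response is I with expected payoff 1/8.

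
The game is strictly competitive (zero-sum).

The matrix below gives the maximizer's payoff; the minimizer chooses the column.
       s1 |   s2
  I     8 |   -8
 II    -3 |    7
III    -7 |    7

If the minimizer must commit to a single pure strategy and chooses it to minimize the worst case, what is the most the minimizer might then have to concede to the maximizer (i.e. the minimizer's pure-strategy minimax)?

7

The worst case (largest entry) in each column is s1: 8, s2: 7.
The best (smallest) of these is 7.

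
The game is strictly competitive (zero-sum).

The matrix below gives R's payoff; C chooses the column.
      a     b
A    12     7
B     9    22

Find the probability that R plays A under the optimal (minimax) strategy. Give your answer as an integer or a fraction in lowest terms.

13/18

Row minima are 7 and 9, so R's maximin is 9; column maxima are 12 and 22, so C's minimax is 12. These differ, so the equilibrium is in mixed strategies.
Let R play A with probability p. C is indifferent when 12p + 9(1−p) = 7p + 22(1−p), giving p = 13/18.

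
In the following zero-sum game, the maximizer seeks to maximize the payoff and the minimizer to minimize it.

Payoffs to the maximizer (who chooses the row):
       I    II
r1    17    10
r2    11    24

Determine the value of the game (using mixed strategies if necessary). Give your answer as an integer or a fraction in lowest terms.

Row minima are 10 and 11, so the maximizer's maximin is 11; column maxima are 17 and 24, so the minimizer's minimax is 17. These differ, so the equilibrium is in mixed strategies.
Let the maximizer play r1 with probability p. The minimizer is indifferent when 17p + 11(1−p) = 10p + 24(1−p), giving p = 13/20.
Let the minimizer play I with probability q. The maximizer is indifferent when 17q + 10(1−q) = 11q + 24(1−q), giving q = 7/10.
The value is 17·(7/10) + (10)·(3/10) = 149/10.

149/10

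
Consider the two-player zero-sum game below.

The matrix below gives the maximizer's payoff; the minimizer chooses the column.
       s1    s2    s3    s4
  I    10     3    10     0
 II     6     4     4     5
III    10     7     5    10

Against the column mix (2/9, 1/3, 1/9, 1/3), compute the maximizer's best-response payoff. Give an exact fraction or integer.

76/9

I: (10)·(2/9) + (3)·(1/3) + (10)·(1/9) + (0)·(1/3) = 13/3.
II: (6)·(2/9) + (4)·(1/3) + (4)·(1/9) + (5)·(1/3) = 43/9.
III: (10)·(2/9) + (7)·(1/3) + (5)·(1/9) + (10)·(1/3) = 76/9.
The best pure response is III with expected payoff 76/9.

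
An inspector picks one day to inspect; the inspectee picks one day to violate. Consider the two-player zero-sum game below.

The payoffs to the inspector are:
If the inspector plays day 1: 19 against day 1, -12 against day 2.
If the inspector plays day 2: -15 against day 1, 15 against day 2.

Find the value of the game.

105/61

Row minima are -12 and -15, so the inspector's maximin is -12; column maxima are 19 and 15, so the inspectee's minimax is 15. These differ, so the equilibrium is in mixed strategies.
Let the inspector play day 1 with probability p. The inspectee is indifferent when 19p − 15(1−p) = −12p + 15(1−p), giving p = 30/61.
Let the inspectee play day 1 with probability q. The inspector is indifferent when 19q − 12(1−q) = −15q + 15(1−q), giving q = 27/61.
The value is 19·(27/61) + (-12)·(34/61) = 105/61.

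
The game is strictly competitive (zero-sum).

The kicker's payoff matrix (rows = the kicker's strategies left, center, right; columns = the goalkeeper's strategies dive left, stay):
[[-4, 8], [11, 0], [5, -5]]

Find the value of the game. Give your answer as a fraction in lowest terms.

88/23

Row right is strictly dominated by row center, so the kicker never plays it.
The remaining 2×2 game on (left, center) × (dive left, stay) has no saddle point. Let the kicker play left with probability p; indifference gives −4p + 11(1−p) = 8p, so p = 11/23.
Similarly the goalkeeper's optimal q on dive left is 8/23, and the value is -4·(8/23) + (8)·(15/23) = 88/23.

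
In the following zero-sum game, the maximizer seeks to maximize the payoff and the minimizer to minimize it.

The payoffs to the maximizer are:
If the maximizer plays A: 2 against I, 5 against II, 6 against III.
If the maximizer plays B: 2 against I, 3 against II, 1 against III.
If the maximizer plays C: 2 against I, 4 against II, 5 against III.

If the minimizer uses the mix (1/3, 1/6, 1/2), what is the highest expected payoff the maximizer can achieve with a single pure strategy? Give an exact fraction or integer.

9/2

A: (2)·(1/3) + (5)·(1/6) + (6)·(1/2) = 9/2.
B: (2)·(1/3) + (3)·(1/6) + (1)·(1/2) = 5/3.
C: (2)·(1/3) + (4)·(1/6) + (5)·(1/2) = 23/6.
The best pure response is A with expected payoff 9/2.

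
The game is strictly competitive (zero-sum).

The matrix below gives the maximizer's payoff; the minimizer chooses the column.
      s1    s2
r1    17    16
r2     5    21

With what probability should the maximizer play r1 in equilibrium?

Row minima are 16 and 5, so the maximizer's maximin is 16; column maxima are 17 and 21, so the minimizer's minimax is 17. These differ, so the equilibrium is in mixed strategies.
Let the maximizer play r1 with probability p. The minimizer is indifferent when 17p + 5(1−p) = 16p + 21(1−p), giving p = 16/17.

16/17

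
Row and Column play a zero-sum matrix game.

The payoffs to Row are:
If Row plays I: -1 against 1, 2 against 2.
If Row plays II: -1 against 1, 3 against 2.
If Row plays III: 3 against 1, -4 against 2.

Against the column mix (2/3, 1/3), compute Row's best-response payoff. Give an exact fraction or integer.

2/3

I: (-1)·(2/3) + (2)·(1/3) = 0.
II: (-1)·(2/3) + (3)·(1/3) = 1/3.
III: (3)·(2/3) + (-4)·(1/3) = 2/3.
The best pure response is III with expected payoff 2/3.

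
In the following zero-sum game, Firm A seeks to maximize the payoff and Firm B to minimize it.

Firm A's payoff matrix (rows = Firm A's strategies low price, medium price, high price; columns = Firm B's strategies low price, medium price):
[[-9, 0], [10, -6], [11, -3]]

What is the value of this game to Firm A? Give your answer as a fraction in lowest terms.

-27/23

Row medium price is strictly dominated by row high price, so Firm A never plays it.
The remaining 2×2 game on (low price, high price) × (low price, medium price) has no saddle point. Let Firm A play low price with probability p; indifference gives −9p + 11(1−p) = −3(1−p), so p = 14/23.
Similarly Firm B's optimal q on low price is 3/23, and the value is -9·(3/23) + (0)·(20/23) = -27/23.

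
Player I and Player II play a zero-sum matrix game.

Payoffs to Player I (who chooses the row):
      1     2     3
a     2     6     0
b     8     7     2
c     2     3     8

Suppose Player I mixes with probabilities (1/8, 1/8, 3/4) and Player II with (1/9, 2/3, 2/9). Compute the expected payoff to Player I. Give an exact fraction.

Against (1/9, 2/3, 2/9), each row's expected payoff is a: 38/9; b: 6; c: 4.
Taking the (1/8, 1/8, 3/4)-weighted average: (1/8)·(38/9) + (1/8)·(6) + (3/4)·(4) = 77/18.

77/18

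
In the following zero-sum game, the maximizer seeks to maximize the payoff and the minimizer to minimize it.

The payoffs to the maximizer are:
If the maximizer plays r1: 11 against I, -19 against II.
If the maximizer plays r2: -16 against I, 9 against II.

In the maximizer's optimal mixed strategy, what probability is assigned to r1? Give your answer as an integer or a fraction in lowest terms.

Row minima are -19 and -16, so the maximizer's maximin is -16; column maxima are 11 and 9, so the minimizer's minimax is 9. These differ, so the equilibrium is in mixed strategies.
Let the maximizer play r1 with probability p. The minimizer is indifferent when 11p − 16(1−p) = −19p + 9(1−p), giving p = 5/11.

5/11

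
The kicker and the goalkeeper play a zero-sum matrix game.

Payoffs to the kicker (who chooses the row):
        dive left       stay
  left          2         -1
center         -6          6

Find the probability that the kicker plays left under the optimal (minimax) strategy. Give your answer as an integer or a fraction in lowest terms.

4/5

Row minima are -1 and -6, so the kicker's maximin is -1; column maxima are 2 and 6, so the goalkeeper's minimax is 2. These differ, so the equilibrium is in mixed strategies.
Let the kicker play left with probability p. The goalkeeper is indifferent when 2p − 6(1−p) = −p + 6(1−p), giving p = 4/5.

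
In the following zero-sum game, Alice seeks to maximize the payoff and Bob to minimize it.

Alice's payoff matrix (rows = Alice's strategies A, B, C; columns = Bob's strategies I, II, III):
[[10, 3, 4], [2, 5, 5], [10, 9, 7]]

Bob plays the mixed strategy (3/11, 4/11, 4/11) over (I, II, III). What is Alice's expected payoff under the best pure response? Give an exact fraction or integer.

A: (10)·(3/11) + (3)·(4/11) + (4)·(4/11) = 58/11.
B: (2)·(3/11) + (5)·(4/11) + (5)·(4/11) = 46/11.
C: (10)·(3/11) + (9)·(4/11) + (7)·(4/11) = 94/11.
The best pure response is C with expected payoff 94/11.

94/11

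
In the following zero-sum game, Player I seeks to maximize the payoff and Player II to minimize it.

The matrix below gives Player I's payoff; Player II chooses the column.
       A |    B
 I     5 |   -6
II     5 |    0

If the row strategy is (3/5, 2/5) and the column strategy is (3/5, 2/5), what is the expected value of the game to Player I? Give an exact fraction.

Against (3/5, 2/5), each row's expected payoff is I: 3/5; II: 3.
Taking the (3/5, 2/5)-weighted average: (3/5)·(3/5) + (2/5)·(3) = 39/25.

39/25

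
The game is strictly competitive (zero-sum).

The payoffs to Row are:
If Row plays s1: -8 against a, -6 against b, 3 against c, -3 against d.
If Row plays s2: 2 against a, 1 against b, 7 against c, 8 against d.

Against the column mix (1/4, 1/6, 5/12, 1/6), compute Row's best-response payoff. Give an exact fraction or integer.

s1: (-8)·(1/4) + (-6)·(1/6) + (3)·(5/12) + (-3)·(1/6) = -9/4.
s2: (2)·(1/4) + (1)·(1/6) + (7)·(5/12) + (8)·(1/6) = 59/12.
The best pure response is s2 with expected payoff 59/12.

59/12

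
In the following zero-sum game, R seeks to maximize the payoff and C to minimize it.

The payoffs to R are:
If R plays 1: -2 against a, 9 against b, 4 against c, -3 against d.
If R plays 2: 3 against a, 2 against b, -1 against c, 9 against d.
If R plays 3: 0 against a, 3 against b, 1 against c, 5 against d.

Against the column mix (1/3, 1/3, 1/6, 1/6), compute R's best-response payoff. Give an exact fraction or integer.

3

1: (-2)·(1/3) + (9)·(1/3) + (4)·(1/6) + (-3)·(1/6) = 5/2.
2: (3)·(1/3) + (2)·(1/3) + (-1)·(1/6) + (9)·(1/6) = 3.
3: (0)·(1/3) + (3)·(1/3) + (1)·(1/6) + (5)·(1/6) = 2.
The best pure response is 2 with expected payoff 3.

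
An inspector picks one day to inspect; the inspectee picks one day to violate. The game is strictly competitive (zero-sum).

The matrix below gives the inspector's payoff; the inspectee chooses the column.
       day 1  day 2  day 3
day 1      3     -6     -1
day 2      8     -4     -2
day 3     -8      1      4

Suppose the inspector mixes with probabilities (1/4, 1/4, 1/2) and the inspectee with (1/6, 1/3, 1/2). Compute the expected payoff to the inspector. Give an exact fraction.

-1/4

Against (1/6, 1/3, 1/2), each row's expected payoff is day 1: -2; day 2: -1; day 3: 1.
Taking the (1/4, 1/4, 1/2)-weighted average: (1/4)·(-2) + (1/4)·(-1) + (1/2)·(1) = -1/4.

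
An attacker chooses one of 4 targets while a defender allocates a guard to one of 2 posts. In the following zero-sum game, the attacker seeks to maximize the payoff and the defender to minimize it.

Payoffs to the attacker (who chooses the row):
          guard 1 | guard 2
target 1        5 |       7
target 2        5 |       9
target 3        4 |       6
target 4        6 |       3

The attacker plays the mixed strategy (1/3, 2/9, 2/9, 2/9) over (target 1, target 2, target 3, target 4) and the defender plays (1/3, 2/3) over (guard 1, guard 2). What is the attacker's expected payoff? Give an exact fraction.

Against (1/3, 2/3), each row's expected payoff is target 1: 19/3; target 2: 23/3; target 3: 16/3; target 4: 4.
Taking the (1/3, 2/9, 2/9, 2/9)-weighted average: (1/3)·(19/3) + (2/9)·(23/3) + (2/9)·(16/3) + (2/9)·(4) = 53/9.

53/9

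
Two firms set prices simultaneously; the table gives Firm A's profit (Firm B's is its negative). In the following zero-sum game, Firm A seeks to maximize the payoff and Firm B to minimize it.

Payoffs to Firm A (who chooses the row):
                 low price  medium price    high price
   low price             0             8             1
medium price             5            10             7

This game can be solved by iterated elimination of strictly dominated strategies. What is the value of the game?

5

Column medium price is strictly dominated by low price for Firm B (0<8, 5<10); eliminate medium price.
Column high price is strictly dominated by low price for Firm B (0<1, 5<7); eliminate high price.
Row low price is strictly dominated by row medium price (5>0); eliminate low price.
Only (medium price, low price) remains, with payoff 5.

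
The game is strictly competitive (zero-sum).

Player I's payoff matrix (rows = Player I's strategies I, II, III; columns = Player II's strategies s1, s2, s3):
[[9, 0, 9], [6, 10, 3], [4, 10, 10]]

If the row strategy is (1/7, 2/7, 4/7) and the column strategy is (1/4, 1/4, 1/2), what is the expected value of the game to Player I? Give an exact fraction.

207/28

Against (1/4, 1/4, 1/2), each row's expected payoff is I: 27/4; II: 11/2; III: 17/2.
Taking the (1/7, 2/7, 4/7)-weighted average: (1/7)·(27/4) + (2/7)·(11/2) + (4/7)·(17/2) = 207/28.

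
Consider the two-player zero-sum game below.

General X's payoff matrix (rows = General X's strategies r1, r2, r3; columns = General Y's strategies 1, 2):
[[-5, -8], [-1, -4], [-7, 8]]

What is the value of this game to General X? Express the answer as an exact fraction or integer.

-2

Row r1 is strictly dominated by row r2, so General X never plays it.
The remaining 2×2 game on (r2, r3) × (1, 2) has no saddle point. Let General X play r2 with probability p; indifference gives −p − 7(1−p) = −4p + 8(1−p), so p = 5/6.
Similarly General Y's optimal q on 1 is 2/3, and the value is -1·(2/3) + (-4)·(1/3) = -2.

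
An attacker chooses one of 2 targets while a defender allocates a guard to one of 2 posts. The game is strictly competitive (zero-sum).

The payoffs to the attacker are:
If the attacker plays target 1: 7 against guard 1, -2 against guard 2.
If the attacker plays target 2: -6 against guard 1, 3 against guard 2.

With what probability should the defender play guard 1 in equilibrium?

Row minima are -2 and -6, so the attacker's maximin is -2; column maxima are 7 and 3, so the defender's minimax is 3. These differ, so the equilibrium is in mixed strategies.
Let the defender play guard 1 with probability q. The attacker is indifferent when 7q − 2(1−q) = −6q + 3(1−q), giving q = 5/18.

5/18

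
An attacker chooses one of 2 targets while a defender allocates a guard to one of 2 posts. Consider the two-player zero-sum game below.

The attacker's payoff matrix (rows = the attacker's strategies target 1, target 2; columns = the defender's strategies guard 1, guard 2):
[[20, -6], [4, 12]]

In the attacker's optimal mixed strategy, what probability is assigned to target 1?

4/17

Row minima are -6 and 4, so the attacker's maximin is 4; column maxima are 20 and 12, so the defender's minimax is 12. These differ, so the equilibrium is in mixed strategies.
Let the attacker play target 1 with probability p. The defender is indifferent when 20p + 4(1−p) = −6p + 12(1−p), giving p = 4/17.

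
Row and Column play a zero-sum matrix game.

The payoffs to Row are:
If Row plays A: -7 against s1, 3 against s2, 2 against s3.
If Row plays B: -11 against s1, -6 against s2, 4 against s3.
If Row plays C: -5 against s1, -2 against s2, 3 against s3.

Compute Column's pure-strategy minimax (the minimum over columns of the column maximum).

-5

The worst case (largest entry) in each column is s1: -5, s2: 3, s3: 4.
The best (smallest) of these is -5.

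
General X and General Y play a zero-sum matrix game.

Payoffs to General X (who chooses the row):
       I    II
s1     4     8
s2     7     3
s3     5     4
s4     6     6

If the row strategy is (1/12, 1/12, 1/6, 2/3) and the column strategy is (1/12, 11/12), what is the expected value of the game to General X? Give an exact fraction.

403/72

Against (1/12, 11/12), each row's expected payoff is s1: 23/3; s2: 10/3; s3: 49/12; s4: 6.
Taking the (1/12, 1/12, 1/6, 2/3)-weighted average: (1/12)·(23/3) + (1/12)·(10/3) + (1/6)·(49/12) + (2/3)·(6) = 403/72.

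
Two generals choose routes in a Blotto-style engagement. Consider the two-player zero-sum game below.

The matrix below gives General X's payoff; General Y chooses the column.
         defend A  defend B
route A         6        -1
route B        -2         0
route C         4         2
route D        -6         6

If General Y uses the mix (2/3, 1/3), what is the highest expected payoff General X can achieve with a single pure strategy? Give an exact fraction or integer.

11/3

route A: (6)·(2/3) + (-1)·(1/3) = 11/3.
route B: (-2)·(2/3) + (0)·(1/3) = -4/3.
route C: (4)·(2/3) + (2)·(1/3) = 10/3.
route D: (-6)·(2/3) + (6)·(1/3) = -2.
The best pure response is route A with expected payoff 11/3.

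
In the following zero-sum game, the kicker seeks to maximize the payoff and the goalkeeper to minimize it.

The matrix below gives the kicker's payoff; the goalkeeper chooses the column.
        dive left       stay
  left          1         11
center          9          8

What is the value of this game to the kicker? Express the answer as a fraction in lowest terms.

Row minima are 1 and 8, so the kicker's maximin is 8; column maxima are 9 and 11, so the goalkeeper's minimax is 9. These differ, so the equilibrium is in mixed strategies.
Let the kicker play left with probability p. The goalkeeper is indifferent when p + 9(1−p) = 11p + 8(1−p), giving p = 1/11.
Let the goalkeeper play dive left with probability q. The kicker is indifferent when q + 11(1−q) = 9q + 8(1−q), giving q = 3/11.
The value is 1·(3/11) + (11)·(8/11) = 91/11.

91/11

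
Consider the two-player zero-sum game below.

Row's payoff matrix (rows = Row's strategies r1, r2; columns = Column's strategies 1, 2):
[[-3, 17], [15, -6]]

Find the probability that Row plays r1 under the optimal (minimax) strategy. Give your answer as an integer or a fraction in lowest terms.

21/41

Row minima are -3 and -6, so Row's maximin is -3; column maxima are 15 and 17, so Column's minimax is 15. These differ, so the equilibrium is in mixed strategies.
Let Row play r1 with probability p. Column is indifferent when −3p + 15(1−p) = 17p − 6(1−p), giving p = 21/41.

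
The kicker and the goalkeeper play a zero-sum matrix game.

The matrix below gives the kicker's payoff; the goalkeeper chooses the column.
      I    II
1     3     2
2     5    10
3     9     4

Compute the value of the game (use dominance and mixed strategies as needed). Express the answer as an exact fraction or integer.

7

Row 1 is strictly dominated by row 3, so the kicker never plays it.
The remaining 2×2 game on (2, 3) × (I, II) has no saddle point. Let the kicker play 2 with probability p; indifference gives 5p + 9(1−p) = 10p + 4(1−p), so p = 1/2.
Similarly the goalkeeper's optimal q on I is 3/5, and the value is 5·(3/5) + (10)·(2/5) = 7.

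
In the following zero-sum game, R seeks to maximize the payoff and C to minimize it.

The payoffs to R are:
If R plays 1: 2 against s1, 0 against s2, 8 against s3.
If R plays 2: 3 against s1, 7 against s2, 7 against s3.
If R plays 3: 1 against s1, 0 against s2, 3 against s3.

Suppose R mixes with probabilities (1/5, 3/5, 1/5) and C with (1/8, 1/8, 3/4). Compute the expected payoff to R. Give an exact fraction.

45/8

Against (1/8, 1/8, 3/4), each row's expected payoff is 1: 25/4; 2: 13/2; 3: 19/8.
Taking the (1/5, 3/5, 1/5)-weighted average: (1/5)·(25/4) + (3/5)·(13/2) + (1/5)·(19/8) = 45/8.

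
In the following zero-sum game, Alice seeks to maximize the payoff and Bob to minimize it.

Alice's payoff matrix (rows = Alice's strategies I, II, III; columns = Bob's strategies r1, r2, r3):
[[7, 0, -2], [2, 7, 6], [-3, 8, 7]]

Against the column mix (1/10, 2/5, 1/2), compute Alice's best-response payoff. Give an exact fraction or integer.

I: (7)·(1/10) + (0)·(2/5) + (-2)·(1/2) = -3/10.
II: (2)·(1/10) + (7)·(2/5) + (6)·(1/2) = 6.
III: (-3)·(1/10) + (8)·(2/5) + (7)·(1/2) = 32/5.
The best pure response is III with expected payoff 32/5.

32/5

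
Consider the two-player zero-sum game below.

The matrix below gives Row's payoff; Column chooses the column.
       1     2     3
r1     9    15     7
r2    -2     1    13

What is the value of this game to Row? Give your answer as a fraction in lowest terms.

Column 2 is strictly dominated by 1 for Column (it gives Row more in every row).
The remaining 2×2 game on (r1, r2) × (1, 3) has no saddle point. Let Row play r1 with probability p; indifference gives 9p − 2(1−p) = 7p + 13(1−p), so p = 15/17.
Similarly Column's optimal q on 1 is 6/17, and the value is 9·(6/17) + (7)·(11/17) = 131/17.

131/17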